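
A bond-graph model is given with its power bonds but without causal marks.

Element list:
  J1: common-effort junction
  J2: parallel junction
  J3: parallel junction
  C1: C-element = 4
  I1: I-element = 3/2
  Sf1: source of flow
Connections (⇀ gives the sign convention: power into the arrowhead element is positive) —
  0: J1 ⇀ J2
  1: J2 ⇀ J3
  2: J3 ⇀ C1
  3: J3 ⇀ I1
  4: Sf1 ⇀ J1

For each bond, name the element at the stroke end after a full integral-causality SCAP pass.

bond 4 |Sf1  (source Sf1 imposes f)
bond 0 |J1  (only one effort-in slot at J1)
bond 1 |J2  (J2: last free bond brings effort in)
bond 2 |J3  (C1: C, integral causality)
bond 3 |I1  (common-e at J3 fixed by 2)

bond 0 stroke→J1
bond 1 stroke→J2
bond 2 stroke→J3
bond 3 stroke→I1
bond 4 stroke→Sf1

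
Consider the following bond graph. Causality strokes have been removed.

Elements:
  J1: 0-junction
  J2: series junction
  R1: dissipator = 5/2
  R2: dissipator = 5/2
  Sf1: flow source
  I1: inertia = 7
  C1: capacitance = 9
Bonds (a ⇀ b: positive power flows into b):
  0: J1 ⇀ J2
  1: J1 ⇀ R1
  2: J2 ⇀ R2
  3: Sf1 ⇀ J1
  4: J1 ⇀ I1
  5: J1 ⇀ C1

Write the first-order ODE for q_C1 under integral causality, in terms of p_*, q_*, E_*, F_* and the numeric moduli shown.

dq_C1/dt = F_Sf1 - p_I1/7 - 4*q_C1/45

#3 →Sf1  (Sf1 fixes flow; stroke at Sf1)
#4 →I1  (I1 integral (f out))
#5 →J1  (C1: C, integral causality)
#0 →J2  (common-e at J1 fixed by 5)
#1 →R1  (0-jn J1 has e-setter on 5)
#2 →R2  (closing 1-jn rule on J2)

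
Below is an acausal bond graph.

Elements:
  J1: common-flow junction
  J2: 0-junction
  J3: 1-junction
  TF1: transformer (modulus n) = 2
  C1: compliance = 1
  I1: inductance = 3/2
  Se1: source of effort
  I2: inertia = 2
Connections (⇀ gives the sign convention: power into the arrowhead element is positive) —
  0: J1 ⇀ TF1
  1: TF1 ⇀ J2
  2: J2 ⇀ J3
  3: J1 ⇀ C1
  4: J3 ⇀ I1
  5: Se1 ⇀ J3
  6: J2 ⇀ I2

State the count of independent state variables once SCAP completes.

bond 5 →J3  (Se1 fixes effort; stroke away)
bond 3 →J1  (prefer integral on C1)
bond 0 →TF1  (J1 needs exactly one f-in)
bond 1 →J2  (TF1 one-in-one-out from 0)
bond 2 →J3  (J2: bond 1 brought effort, rest push out)
bond 6 →I2  (J2 effort already set via bond 1)
bond 4 →I1  (J3: last free bond brings flow in)

3  (C1, I1, I2 all integral)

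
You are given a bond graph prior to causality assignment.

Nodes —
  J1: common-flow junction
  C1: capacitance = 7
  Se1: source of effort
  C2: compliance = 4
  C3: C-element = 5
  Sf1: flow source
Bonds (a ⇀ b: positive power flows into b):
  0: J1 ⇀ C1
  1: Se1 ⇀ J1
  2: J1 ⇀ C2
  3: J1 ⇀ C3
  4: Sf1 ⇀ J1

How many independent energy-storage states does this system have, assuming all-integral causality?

β1 stroke→J1  (Se1 (Se) sets effort on bond)
β4 stroke→Sf1  (Sf1: flow source, stroke at near end)
β0 stroke→J1  (common-f at J1 fixed by 4)
β2 stroke→J1  (J1 flow already set via bond 4)
β3 stroke→J1  (J1: bond 4 brought flow, rest push out)

3  (C1, C2, C3 all integral)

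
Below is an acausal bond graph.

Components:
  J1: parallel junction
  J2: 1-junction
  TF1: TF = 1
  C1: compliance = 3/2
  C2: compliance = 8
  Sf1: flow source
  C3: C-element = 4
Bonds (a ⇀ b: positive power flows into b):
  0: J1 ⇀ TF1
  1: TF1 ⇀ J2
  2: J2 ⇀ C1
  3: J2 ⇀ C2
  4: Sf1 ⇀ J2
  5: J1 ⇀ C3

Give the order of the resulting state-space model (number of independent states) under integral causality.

3  (C1, C2, C3 all integral)

b4 stroke at Sf1  (Sf1 fixes flow; stroke at Sf1)
b1 stroke at J2  (J2: bond 4 brought flow, rest push out)
b2 stroke at J2  (common-f at J2 fixed by 4)
b3 stroke at J2  (1-jn J2 has f-setter on 4)
b0 stroke at TF1  (TF TF1: opposite of bond 1)
b5 stroke at J1  (J1 needs exactly one e-in)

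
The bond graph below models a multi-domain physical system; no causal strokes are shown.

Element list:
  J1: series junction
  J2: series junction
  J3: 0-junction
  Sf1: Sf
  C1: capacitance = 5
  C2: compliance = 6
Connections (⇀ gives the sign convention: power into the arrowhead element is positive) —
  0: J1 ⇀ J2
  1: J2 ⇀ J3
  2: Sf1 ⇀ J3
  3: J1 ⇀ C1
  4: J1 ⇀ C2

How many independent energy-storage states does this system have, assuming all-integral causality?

2  (C1, C2 all integral)

bond 2 →Sf1  (Sf1: flow source, stroke at near end)
bond 1 →J3  (only one effort-in slot at J3)
bond 0 →J2  (J2: bond 1 brought flow, rest push out)
bond 3 →J1  (J1: bond 0 brought flow, rest push out)
bond 4 →J1  (J1 flow already set via bond 0)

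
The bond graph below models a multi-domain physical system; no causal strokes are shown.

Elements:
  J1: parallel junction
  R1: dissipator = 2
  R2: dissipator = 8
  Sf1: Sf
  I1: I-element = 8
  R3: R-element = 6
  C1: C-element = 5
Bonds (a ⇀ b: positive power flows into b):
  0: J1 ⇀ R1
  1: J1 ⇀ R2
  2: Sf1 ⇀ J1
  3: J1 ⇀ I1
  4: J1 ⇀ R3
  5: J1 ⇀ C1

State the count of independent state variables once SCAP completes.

#2 stroke→Sf1  (Sf1: flow source, stroke at near end)
#3 stroke→I1  (prefer integral on I1)
#5 stroke→J1  (C1 outputs effort q/C1)
#0 stroke→R1  (J1: bond 5 brought effort, rest push out)
#1 stroke→R2  (J1 effort already set via bond 5)
#4 stroke→R3  (J1 effort already set via bond 5)

2  (C1, I1 all integral)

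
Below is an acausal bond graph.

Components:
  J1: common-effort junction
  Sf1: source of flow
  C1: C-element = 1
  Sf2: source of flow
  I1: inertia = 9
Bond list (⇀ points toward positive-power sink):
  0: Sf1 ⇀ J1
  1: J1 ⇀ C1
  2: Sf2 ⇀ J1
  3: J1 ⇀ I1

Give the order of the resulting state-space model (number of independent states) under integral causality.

2  (C1, I1 all integral)

#0 stroke at Sf1  (Sf1 fixes flow; stroke at Sf1)
#2 stroke at Sf2  (Sf2 (Sf) sets flow on bond)
#1 stroke at J1  (C1 integral (e out))
#3 stroke at I1  (0-jn J1 has e-setter on 1)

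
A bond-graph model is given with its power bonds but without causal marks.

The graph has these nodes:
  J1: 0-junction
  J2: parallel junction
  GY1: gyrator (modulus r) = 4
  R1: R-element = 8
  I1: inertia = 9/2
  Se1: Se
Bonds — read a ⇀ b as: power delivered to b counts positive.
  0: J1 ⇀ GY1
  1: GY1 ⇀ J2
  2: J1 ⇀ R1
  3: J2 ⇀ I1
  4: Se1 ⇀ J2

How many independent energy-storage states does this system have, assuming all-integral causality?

1  (I1 all integral)

b4 stroke→J2  (Se1 (Se) sets effort on bond)
b1 stroke→GY1  (J2 effort already set via bond 4)
b3 stroke→I1  (common-e at J2 fixed by 4)
b0 stroke→GY1  (GY GY1: same side as bond 1)
b2 stroke→J1  (only one effort-in slot at J1)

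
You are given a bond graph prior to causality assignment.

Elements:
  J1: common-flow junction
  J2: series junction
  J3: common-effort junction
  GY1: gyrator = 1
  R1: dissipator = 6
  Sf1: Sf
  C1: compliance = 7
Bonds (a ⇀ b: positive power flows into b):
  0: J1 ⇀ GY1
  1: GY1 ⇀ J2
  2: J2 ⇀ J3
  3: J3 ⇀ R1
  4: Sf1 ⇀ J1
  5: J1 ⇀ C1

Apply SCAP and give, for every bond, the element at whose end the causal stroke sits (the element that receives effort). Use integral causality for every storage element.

#4 stroke at Sf1  (Sf1 fixes flow; stroke at Sf1)
#0 stroke at J1  (1-jn J1 has f-setter on 4)
#5 stroke at J1  (1-jn J1 has f-setter on 4)
#1 stroke at J2  (GY GY1: same side as bond 0)
#2 stroke at J3  (closing 1-jn rule on J2)
#3 stroke at R1  (common-e at J3 fixed by 2)

bond 0 →J1
bond 1 →J2
bond 2 →J3
bond 3 →R1
bond 4 →Sf1
bond 5 →J1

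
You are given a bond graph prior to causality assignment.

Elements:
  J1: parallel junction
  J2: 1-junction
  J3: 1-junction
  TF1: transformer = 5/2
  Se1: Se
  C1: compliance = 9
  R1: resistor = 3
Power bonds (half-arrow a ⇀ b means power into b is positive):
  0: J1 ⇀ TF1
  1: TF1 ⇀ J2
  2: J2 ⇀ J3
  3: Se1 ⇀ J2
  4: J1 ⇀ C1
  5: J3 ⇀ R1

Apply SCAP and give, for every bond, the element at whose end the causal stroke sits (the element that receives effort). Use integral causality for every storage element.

b3 |J2  (Se1 (Se) sets effort on bond)
b4 |J1  (prefer integral on C1)
b0 |TF1  (J1: bond 4 brought effort, rest push out)
b1 |J2  (TF1: transformer flips bond 0)
b2 |J3  (closing 1-jn rule on J2)
b5 |R1  (closing 1-jn rule on J3)

β0 stroke at TF1
β1 stroke at J2
β2 stroke at J3
β3 stroke at J2
β4 stroke at J1
β5 stroke at R1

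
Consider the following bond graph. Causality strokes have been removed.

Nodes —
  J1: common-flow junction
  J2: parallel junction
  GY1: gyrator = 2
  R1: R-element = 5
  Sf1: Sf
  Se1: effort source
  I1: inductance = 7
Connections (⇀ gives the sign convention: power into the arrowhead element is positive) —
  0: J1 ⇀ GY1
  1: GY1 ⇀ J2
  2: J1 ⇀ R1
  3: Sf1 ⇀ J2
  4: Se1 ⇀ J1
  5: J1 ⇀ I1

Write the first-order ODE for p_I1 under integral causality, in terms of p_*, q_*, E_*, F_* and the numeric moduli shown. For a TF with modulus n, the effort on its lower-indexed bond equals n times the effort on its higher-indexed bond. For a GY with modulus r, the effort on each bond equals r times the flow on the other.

#3 |Sf1  (Sf1 (Sf) sets flow on bond)
#4 |J1  (source Se1 imposes e)
#1 |J2  (J2 needs exactly one e-in)
#0 |J1  (through GY1, causality inverts; strokes same side of GY1)
#5 |I1  (I1: I, integral causality)
#2 |J1  (1-jn J1 has f-setter on 5)

dp_I1/dt = E_Se1 + 2*F_Sf1 - 5*p_I1/7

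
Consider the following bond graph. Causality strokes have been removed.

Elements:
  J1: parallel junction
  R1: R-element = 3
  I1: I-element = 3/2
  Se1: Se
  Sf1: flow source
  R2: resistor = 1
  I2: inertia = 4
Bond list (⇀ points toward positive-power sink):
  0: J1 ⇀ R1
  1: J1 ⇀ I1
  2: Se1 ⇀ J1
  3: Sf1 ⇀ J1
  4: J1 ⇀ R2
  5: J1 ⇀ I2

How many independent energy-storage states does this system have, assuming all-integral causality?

β2 stroke→J1  (Se1 (Se) sets effort on bond)
β3 stroke→Sf1  (Sf1 (Sf) sets flow on bond)
β0 stroke→R1  (0-jn J1 has e-setter on 2)
β1 stroke→I1  (J1: bond 2 brought effort, rest push out)
β4 stroke→R2  (common-e at J1 fixed by 2)
β5 stroke→I2  (J1 effort already set via bond 2)

2  (I1, I2 all integral)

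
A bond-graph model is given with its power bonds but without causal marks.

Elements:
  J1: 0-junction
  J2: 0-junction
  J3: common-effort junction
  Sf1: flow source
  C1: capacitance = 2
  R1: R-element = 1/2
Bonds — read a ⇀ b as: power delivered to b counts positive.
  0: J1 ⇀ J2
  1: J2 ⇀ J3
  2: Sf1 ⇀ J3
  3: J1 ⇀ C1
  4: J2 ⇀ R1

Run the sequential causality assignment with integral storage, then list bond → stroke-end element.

β0 |J2
β1 |J3
β2 |Sf1
β3 |J1
β4 |R1

#2 |Sf1  (Sf1: flow source, stroke at near end)
#1 |J3  (J3: last free bond brings effort in)
#3 |J1  (prefer integral on C1)
#0 |J2  (common-e at J1 fixed by 3)
#4 |R1  (common-e at J2 fixed by 0)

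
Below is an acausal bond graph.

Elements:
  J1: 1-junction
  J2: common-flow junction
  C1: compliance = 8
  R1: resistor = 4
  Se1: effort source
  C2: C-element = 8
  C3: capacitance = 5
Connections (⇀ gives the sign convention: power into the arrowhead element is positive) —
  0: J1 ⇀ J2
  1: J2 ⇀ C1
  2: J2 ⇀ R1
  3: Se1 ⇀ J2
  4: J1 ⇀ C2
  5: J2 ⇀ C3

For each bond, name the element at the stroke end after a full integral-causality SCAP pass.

bond 3 stroke at J2  (Se1 fixes effort; stroke away)
bond 1 stroke at J2  (C1 outputs effort q/C1)
bond 4 stroke at J1  (C2 integral (e out))
bond 0 stroke at J2  (J1 needs exactly one f-in)
bond 5 stroke at J2  (C3 integral (e out))
bond 2 stroke at R1  (only one flow-in slot at J2)

β0 →J2
β1 →J2
β2 →R1
β3 →J2
β4 →J1
β5 →J2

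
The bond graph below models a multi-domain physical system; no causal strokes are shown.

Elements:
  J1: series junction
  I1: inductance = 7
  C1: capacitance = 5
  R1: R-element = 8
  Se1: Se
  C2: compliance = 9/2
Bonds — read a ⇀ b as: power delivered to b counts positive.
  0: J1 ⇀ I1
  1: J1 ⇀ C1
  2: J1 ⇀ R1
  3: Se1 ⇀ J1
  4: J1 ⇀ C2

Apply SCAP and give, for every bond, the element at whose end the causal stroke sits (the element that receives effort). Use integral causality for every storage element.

#3 stroke→J1  (Se1: effort source, stroke at far end)
#0 stroke→I1  (prefer integral on I1)
#1 stroke→J1  (J1 flow already set via bond 0)
#2 stroke→J1  (J1 flow already set via bond 0)
#4 stroke→J1  (common-f at J1 fixed by 0)

#0 stroke at I1
#1 stroke at J1
#2 stroke at J1
#3 stroke at J1
#4 stroke at J1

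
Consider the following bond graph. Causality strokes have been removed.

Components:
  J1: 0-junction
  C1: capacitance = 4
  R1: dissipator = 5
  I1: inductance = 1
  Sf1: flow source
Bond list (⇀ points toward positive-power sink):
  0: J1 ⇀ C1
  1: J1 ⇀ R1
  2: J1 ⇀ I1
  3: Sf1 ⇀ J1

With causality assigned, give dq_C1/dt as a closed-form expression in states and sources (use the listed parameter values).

dq_C1/dt = F_Sf1 - p_I1 - q_C1/20

β3 stroke→Sf1  (source Sf1 imposes f)
β0 stroke→J1  (C1: C, integral causality)
β1 stroke→R1  (common-e at J1 fixed by 0)
β2 stroke→I1  (common-e at J1 fixed by 0)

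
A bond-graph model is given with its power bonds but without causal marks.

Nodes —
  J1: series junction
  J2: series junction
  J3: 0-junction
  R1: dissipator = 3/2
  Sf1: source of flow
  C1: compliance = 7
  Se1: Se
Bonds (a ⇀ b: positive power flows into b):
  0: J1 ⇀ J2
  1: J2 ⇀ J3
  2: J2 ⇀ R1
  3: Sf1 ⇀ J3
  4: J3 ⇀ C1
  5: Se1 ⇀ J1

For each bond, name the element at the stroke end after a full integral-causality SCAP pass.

#0 →J2
#1 →J2
#2 →R1
#3 →Sf1
#4 →J3
#5 →J1

β3 stroke at Sf1  (source Sf1 imposes f)
β5 stroke at J1  (source Se1 imposes e)
β0 stroke at J2  (J1 needs exactly one f-in)
β4 stroke at J3  (C1 integral (e out))
β1 stroke at J2  (0-jn J3 has e-setter on 4)
β2 stroke at R1  (J2 needs exactly one f-in)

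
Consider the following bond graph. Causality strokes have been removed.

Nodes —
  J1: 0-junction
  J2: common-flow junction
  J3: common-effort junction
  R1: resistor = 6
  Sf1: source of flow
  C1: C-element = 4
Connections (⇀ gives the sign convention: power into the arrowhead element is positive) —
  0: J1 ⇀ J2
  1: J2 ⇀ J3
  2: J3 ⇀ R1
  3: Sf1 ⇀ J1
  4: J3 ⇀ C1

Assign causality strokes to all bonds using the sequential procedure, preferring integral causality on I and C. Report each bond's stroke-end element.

b0 |J1
b1 |J2
b2 |R1
b3 |Sf1
b4 |J3

#3 stroke→Sf1  (Sf1 (Sf) sets flow on bond)
#0 stroke→J1  (J1: last free bond brings effort in)
#1 stroke→J2  (common-f at J2 fixed by 0)
#4 stroke→J3  (C1 integral (e out))
#2 stroke→R1  (0-jn J3 has e-setter on 4)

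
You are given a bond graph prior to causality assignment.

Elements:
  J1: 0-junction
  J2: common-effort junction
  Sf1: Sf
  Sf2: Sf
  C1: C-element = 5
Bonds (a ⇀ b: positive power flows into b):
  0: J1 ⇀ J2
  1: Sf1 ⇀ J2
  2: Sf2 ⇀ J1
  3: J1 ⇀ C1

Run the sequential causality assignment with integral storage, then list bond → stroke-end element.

bond 0 →J2
bond 1 →Sf1
bond 2 →Sf2
bond 3 →J1

#1 |Sf1  (source Sf1 imposes f)
#2 |Sf2  (source Sf2 imposes f)
#0 |J2  (only one effort-in slot at J2)
#3 |J1  (J1: last free bond brings effort in)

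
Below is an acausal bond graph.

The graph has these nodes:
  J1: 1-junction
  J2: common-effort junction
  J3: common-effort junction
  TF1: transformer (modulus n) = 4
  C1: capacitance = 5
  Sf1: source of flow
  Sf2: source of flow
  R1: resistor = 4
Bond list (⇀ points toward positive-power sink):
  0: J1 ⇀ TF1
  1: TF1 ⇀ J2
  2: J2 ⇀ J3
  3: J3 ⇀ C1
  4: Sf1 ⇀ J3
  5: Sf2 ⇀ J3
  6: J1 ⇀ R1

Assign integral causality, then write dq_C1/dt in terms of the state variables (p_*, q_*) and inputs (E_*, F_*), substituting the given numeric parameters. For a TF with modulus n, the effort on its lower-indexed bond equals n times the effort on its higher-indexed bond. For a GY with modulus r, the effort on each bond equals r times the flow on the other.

bond 4 stroke→Sf1  (Sf1 fixes flow; stroke at Sf1)
bond 5 stroke→Sf2  (Sf2 (Sf) sets flow on bond)
bond 3 stroke→J3  (prefer integral on C1)
bond 2 stroke→J2  (0-jn J3 has e-setter on 3)
bond 1 stroke→TF1  (common-e at J2 fixed by 2)
bond 0 stroke→J1  (TF1: transformer flips bond 1)
bond 6 stroke→R1  (only one flow-in slot at J1)

dq_C1/dt = F_Sf1 + F_Sf2 - 4*q_C1/5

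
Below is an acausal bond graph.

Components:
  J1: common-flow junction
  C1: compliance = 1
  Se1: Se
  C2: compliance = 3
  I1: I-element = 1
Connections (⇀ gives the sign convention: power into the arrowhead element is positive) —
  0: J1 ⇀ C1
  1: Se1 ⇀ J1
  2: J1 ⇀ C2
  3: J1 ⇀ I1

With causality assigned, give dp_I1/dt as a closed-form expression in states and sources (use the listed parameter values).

dp_I1/dt = E_Se1 - q_C1 - q_C2/3

bond 1 stroke at J1  (Se1 fixes effort; stroke away)
bond 0 stroke at J1  (C1 outputs effort q/C1)
bond 2 stroke at J1  (C2 integral (e out))
bond 3 stroke at I1  (closing 1-jn rule on J1)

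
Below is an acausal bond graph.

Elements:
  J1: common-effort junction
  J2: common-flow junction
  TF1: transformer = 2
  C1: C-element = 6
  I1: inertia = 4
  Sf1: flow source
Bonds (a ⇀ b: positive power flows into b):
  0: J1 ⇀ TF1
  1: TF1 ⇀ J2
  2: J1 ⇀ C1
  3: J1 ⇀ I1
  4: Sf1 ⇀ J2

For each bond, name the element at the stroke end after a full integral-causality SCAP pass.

bond 4 |Sf1  (Sf1: flow source, stroke at near end)
bond 1 |J2  (common-f at J2 fixed by 4)
bond 0 |TF1  (TF1 one-in-one-out from 1)
bond 2 |J1  (C1 outputs effort q/C1)
bond 3 |I1  (J1 effort already set via bond 2)

b0 →TF1
b1 →J2
b2 →J1
b3 →I1
b4 →Sf1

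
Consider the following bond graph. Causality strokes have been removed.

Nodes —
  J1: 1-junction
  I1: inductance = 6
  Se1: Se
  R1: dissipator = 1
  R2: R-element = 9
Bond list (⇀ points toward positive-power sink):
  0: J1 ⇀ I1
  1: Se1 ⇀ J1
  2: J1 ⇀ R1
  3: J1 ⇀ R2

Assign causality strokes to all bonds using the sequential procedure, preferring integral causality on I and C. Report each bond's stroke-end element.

β1 stroke at J1  (Se1 fixes effort; stroke away)
β0 stroke at I1  (I1: I, integral causality)
β2 stroke at J1  (J1 flow already set via bond 0)
β3 stroke at J1  (J1 flow already set via bond 0)

b0 stroke at I1
b1 stroke at J1
b2 stroke at J1
b3 stroke at J1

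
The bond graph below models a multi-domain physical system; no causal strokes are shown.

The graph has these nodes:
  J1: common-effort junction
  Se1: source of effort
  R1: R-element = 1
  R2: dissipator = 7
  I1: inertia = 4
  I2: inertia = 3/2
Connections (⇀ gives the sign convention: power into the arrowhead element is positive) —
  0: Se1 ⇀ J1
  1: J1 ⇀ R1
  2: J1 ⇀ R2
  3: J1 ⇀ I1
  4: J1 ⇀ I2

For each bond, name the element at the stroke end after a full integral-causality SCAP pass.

#0 stroke→J1  (source Se1 imposes e)
#1 stroke→R1  (0-jn J1 has e-setter on 0)
#2 stroke→R2  (J1: bond 0 brought effort, rest push out)
#3 stroke→I1  (common-e at J1 fixed by 0)
#4 stroke→I2  (J1: bond 0 brought effort, rest push out)

β0 |J1
β1 |R1
β2 |R2
β3 |I1
β4 |I2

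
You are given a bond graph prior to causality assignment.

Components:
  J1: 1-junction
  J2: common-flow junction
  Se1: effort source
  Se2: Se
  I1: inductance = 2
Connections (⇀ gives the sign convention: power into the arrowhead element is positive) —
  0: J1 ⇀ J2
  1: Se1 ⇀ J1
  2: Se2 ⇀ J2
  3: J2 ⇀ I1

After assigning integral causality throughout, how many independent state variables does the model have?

1  (I1 all integral)

β1 stroke at J1  (Se1: effort source, stroke at far end)
β2 stroke at J2  (source Se2 imposes e)
β0 stroke at J2  (J1 needs exactly one f-in)
β3 stroke at I1  (closing 1-jn rule on J2)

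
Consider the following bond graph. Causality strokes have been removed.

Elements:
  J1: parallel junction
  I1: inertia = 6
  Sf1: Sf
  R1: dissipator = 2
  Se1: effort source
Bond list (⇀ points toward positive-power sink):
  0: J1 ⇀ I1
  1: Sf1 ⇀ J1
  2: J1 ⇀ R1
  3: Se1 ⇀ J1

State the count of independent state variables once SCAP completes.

β1 stroke at Sf1  (source Sf1 imposes f)
β3 stroke at J1  (Se1 (Se) sets effort on bond)
β0 stroke at I1  (common-e at J1 fixed by 3)
β2 stroke at R1  (J1: bond 3 brought effort, rest push out)

1  (I1 all integral)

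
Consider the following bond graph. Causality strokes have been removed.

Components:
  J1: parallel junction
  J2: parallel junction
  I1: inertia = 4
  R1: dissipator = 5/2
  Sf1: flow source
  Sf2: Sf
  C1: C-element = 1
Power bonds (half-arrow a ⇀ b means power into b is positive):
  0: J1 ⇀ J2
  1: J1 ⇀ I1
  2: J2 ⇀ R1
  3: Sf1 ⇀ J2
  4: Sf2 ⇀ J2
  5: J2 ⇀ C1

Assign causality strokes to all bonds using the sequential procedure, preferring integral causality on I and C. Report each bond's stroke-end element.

#3 stroke at Sf1  (Sf1: flow source, stroke at near end)
#4 stroke at Sf2  (source Sf2 imposes f)
#1 stroke at I1  (I1 outputs flow p/I1)
#0 stroke at J1  (J1: last free bond brings effort in)
#5 stroke at J2  (C1 outputs effort q/C1)
#2 stroke at R1  (J2: bond 5 brought effort, rest push out)

#0 →J1
#1 →I1
#2 →R1
#3 →Sf1
#4 →Sf2
#5 →J2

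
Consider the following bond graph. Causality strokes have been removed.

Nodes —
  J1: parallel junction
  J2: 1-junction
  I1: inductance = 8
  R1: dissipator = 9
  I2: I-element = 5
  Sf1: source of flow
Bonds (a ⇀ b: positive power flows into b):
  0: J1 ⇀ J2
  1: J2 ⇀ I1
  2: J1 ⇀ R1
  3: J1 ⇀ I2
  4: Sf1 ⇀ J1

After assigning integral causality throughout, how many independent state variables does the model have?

b4 |Sf1  (Sf1: flow source, stroke at near end)
b1 |I1  (I1 integral (f out))
b0 |J2  (common-f at J2 fixed by 1)
b3 |I2  (prefer integral on I2)
b2 |J1  (only one effort-in slot at J1)

2  (I1, I2 all integral)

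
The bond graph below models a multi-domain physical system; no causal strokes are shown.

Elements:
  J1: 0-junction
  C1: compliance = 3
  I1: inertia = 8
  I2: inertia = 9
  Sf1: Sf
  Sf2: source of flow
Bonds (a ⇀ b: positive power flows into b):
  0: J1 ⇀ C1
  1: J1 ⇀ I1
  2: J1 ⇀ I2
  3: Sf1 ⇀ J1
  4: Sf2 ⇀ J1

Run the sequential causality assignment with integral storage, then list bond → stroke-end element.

#3 stroke at Sf1  (Sf1: flow source, stroke at near end)
#4 stroke at Sf2  (Sf2 fixes flow; stroke at Sf2)
#0 stroke at J1  (C1 integral (e out))
#1 stroke at I1  (common-e at J1 fixed by 0)
#2 stroke at I2  (0-jn J1 has e-setter on 0)

bond 0 |J1
bond 1 |I1
bond 2 |I2
bond 3 |Sf1
bond 4 |Sf2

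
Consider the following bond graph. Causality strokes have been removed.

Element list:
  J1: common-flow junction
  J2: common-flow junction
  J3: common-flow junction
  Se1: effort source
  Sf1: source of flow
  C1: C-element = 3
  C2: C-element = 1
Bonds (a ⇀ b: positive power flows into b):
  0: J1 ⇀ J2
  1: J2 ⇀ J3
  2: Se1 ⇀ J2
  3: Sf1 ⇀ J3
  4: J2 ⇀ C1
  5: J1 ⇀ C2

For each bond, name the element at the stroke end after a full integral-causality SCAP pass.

β0 stroke at J2
β1 stroke at J3
β2 stroke at J2
β3 stroke at Sf1
β4 stroke at J2
β5 stroke at J1

b2 stroke at J2  (source Se1 imposes e)
b3 stroke at Sf1  (source Sf1 imposes f)
b1 stroke at J3  (common-f at J3 fixed by 3)
b0 stroke at J2  (J2 flow already set via bond 1)
b4 stroke at J2  (J2 flow already set via bond 1)
b5 stroke at J1  (1-jn J1 has f-setter on 0)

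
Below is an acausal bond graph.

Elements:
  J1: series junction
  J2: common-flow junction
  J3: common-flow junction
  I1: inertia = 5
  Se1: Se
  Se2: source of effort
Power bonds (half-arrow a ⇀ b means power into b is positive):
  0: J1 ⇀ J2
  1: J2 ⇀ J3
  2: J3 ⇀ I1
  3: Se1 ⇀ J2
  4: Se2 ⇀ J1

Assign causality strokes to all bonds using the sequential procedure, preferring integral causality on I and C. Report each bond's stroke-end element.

#0 |J2
#1 |J3
#2 |I1
#3 |J2
#4 |J1

#3 stroke→J2  (source Se1 imposes e)
#4 stroke→J1  (source Se2 imposes e)
#0 stroke→J2  (J1 needs exactly one f-in)
#1 stroke→J3  (J2 needs exactly one f-in)
#2 stroke→I1  (J3 needs exactly one f-in)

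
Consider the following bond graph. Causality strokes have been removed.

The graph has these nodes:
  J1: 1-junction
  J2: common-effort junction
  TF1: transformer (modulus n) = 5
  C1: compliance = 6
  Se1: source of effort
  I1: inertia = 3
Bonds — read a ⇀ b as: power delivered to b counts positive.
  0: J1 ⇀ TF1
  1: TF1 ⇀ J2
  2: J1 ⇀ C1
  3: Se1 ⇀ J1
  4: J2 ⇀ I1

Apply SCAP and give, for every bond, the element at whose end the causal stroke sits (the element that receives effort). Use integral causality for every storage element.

bond 3 stroke at J1  (Se1 (Se) sets effort on bond)
bond 2 stroke at J1  (prefer integral on C1)
bond 0 stroke at TF1  (J1 needs exactly one f-in)
bond 1 stroke at J2  (through TF1, causality passes straight; one stroke at TF1)
bond 4 stroke at I1  (common-e at J2 fixed by 1)

#0 stroke at TF1
#1 stroke at J2
#2 stroke at J1
#3 stroke at J1
#4 stroke at I1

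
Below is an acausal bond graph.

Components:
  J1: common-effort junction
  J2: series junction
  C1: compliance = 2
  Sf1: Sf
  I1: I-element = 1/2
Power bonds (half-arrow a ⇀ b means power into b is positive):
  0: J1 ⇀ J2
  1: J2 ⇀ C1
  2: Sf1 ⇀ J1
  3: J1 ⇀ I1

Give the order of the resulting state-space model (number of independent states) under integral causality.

2  (C1, I1 all integral)

bond 2 →Sf1  (source Sf1 imposes f)
bond 1 →J2  (prefer integral on C1)
bond 0 →J1  (J2: last free bond brings flow in)
bond 3 →I1  (0-jn J1 has e-setter on 0)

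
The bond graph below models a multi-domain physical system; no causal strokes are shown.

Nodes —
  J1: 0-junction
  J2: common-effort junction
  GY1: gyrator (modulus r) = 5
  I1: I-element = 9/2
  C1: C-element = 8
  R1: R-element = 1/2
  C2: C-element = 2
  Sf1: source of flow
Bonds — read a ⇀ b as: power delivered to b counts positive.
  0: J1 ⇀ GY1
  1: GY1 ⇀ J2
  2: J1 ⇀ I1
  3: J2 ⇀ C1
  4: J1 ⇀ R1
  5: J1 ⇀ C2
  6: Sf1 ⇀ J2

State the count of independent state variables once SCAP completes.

bond 6 stroke at Sf1  (Sf1 (Sf) sets flow on bond)
bond 2 stroke at I1  (I1 outputs flow p/I1)
bond 3 stroke at J2  (C1 outputs effort q/C1)
bond 1 stroke at GY1  (J2: bond 3 brought effort, rest push out)
bond 0 stroke at GY1  (GY GY1: same side as bond 1)
bond 5 stroke at J1  (C2: C, integral causality)
bond 4 stroke at R1  (0-jn J1 has e-setter on 5)

3  (C1, C2, I1 all integral)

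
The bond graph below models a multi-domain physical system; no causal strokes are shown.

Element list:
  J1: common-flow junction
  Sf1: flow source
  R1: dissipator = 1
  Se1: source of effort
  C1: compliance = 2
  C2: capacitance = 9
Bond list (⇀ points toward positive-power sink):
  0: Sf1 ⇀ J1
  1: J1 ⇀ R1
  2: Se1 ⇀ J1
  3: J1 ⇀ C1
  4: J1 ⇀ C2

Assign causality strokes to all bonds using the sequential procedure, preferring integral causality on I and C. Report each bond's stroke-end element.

bond 0 |Sf1
bond 1 |J1
bond 2 |J1
bond 3 |J1
bond 4 |J1

bond 0 stroke→Sf1  (Sf1 (Sf) sets flow on bond)
bond 2 stroke→J1  (Se1 fixes effort; stroke away)
bond 1 stroke→J1  (J1: bond 0 brought flow, rest push out)
bond 3 stroke→J1  (J1 flow already set via bond 0)
bond 4 stroke→J1  (J1 flow already set via bond 0)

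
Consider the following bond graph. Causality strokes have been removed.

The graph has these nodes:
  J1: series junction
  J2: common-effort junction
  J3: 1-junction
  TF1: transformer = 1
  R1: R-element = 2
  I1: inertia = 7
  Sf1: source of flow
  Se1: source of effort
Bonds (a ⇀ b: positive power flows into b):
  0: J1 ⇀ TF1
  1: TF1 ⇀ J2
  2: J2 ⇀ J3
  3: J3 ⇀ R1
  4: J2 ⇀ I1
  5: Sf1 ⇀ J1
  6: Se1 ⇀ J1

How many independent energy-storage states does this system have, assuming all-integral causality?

1  (I1 all integral)

β5 stroke→Sf1  (Sf1: flow source, stroke at near end)
β6 stroke→J1  (Se1 fixes effort; stroke away)
β0 stroke→J1  (1-jn J1 has f-setter on 5)
β1 stroke→TF1  (TF TF1: opposite of bond 0)
β4 stroke→I1  (I1 outputs flow p/I1)
β2 stroke→J2  (closing 0-jn rule on J2)
β3 stroke→J3  (J3: bond 2 brought flow, rest push out)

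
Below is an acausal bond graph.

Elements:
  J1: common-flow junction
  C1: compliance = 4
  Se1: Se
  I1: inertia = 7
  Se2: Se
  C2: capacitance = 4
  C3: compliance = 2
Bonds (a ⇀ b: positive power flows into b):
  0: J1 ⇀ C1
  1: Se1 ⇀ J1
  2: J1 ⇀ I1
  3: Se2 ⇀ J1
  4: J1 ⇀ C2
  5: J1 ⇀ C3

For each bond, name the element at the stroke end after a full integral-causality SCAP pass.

b0 →J1
b1 →J1
b2 →I1
b3 →J1
b4 →J1
b5 →J1

#1 stroke→J1  (source Se1 imposes e)
#3 stroke→J1  (Se2 (Se) sets effort on bond)
#0 stroke→J1  (C1: C, integral causality)
#2 stroke→I1  (I1 integral (f out))
#4 stroke→J1  (J1 flow already set via bond 2)
#5 stroke→J1  (common-f at J1 fixed by 2)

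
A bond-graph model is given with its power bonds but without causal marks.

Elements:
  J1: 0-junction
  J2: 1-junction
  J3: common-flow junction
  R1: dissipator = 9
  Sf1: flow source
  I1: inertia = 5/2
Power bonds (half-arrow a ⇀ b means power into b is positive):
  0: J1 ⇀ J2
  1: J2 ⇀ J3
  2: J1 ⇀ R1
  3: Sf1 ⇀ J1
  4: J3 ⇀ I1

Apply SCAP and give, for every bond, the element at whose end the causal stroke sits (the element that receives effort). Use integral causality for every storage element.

bond 3 stroke→Sf1  (Sf1: flow source, stroke at near end)
bond 4 stroke→I1  (I1 outputs flow p/I1)
bond 1 stroke→J3  (J3 flow already set via bond 4)
bond 0 stroke→J2  (1-jn J2 has f-setter on 1)
bond 2 stroke→J1  (closing 0-jn rule on J1)

bond 0 |J2
bond 1 |J3
bond 2 |J1
bond 3 |Sf1
bond 4 |I1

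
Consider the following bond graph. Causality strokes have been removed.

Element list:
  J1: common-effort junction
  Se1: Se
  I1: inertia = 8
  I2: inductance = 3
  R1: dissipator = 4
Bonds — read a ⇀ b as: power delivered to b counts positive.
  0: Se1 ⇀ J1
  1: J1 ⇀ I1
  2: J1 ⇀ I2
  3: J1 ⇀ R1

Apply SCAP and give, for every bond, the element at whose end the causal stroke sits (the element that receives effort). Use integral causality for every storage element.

bond 0 stroke at J1  (Se1 fixes effort; stroke away)
bond 1 stroke at I1  (0-jn J1 has e-setter on 0)
bond 2 stroke at I2  (J1: bond 0 brought effort, rest push out)
bond 3 stroke at R1  (common-e at J1 fixed by 0)

b0 |J1
b1 |I1
b2 |I2
b3 |R1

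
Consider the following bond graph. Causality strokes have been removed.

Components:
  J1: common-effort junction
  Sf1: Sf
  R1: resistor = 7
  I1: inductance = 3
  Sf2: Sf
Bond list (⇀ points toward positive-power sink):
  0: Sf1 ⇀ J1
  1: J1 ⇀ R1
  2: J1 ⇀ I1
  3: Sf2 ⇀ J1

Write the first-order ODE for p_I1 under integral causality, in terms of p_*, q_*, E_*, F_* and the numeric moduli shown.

dp_I1/dt = 7*F_Sf1 + 7*F_Sf2 - 7*p_I1/3

b0 |Sf1  (Sf1 (Sf) sets flow on bond)
b3 |Sf2  (source Sf2 imposes f)
b2 |I1  (I1 outputs flow p/I1)
b1 |J1  (J1 needs exactly one e-in)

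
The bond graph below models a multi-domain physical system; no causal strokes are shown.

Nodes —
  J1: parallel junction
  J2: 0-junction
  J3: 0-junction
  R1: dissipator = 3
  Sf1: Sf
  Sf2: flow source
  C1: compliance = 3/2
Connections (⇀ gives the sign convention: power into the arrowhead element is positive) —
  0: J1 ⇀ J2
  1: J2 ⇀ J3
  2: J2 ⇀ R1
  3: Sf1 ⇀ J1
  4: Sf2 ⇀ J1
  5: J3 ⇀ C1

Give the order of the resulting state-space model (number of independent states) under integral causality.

#3 →Sf1  (Sf1 (Sf) sets flow on bond)
#4 →Sf2  (Sf2 fixes flow; stroke at Sf2)
#0 →J1  (only one effort-in slot at J1)
#5 →J3  (C1 outputs effort q/C1)
#1 →J2  (0-jn J3 has e-setter on 5)
#2 →R1  (common-e at J2 fixed by 1)

1  (C1 all integral)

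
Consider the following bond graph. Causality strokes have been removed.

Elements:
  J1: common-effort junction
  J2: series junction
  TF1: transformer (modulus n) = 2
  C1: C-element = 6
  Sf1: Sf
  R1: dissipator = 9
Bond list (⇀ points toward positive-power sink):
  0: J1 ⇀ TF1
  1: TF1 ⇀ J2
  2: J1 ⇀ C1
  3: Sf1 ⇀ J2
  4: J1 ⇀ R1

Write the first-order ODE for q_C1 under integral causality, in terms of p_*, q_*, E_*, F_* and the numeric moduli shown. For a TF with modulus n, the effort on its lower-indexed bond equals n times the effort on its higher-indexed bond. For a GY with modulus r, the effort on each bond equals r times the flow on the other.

dq_C1/dt = -F_Sf1/2 - q_C1/54

#3 stroke→Sf1  (Sf1: flow source, stroke at near end)
#1 stroke→J2  (J2 flow already set via bond 3)
#0 stroke→TF1  (through TF1, causality passes straight; one stroke at TF1)
#2 stroke→J1  (C1: C, integral causality)
#4 stroke→R1  (J1: bond 2 brought effort, rest push out)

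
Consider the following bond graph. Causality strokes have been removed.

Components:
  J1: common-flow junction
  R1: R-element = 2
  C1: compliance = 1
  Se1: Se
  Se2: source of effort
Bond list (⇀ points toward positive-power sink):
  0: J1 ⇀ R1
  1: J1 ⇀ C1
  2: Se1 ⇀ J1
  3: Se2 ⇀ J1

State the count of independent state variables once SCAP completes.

β2 |J1  (Se1: effort source, stroke at far end)
β3 |J1  (Se2 fixes effort; stroke away)
β1 |J1  (C1 outputs effort q/C1)
β0 |R1  (closing 1-jn rule on J1)

1  (C1 all integral)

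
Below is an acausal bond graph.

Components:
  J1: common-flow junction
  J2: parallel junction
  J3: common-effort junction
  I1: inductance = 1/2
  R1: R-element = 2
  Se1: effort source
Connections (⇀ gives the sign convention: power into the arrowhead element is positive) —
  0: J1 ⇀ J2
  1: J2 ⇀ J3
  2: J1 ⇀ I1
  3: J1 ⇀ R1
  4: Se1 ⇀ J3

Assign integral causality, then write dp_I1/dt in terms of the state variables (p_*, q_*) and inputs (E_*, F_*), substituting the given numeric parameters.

dp_I1/dt = -E_Se1 - 4*p_I1

bond 4 stroke→J3  (source Se1 imposes e)
bond 1 stroke→J2  (common-e at J3 fixed by 4)
bond 0 stroke→J1  (J2 effort already set via bond 1)
bond 2 stroke→I1  (I1 integral (f out))
bond 3 stroke→J1  (J1: bond 2 brought flow, rest push out)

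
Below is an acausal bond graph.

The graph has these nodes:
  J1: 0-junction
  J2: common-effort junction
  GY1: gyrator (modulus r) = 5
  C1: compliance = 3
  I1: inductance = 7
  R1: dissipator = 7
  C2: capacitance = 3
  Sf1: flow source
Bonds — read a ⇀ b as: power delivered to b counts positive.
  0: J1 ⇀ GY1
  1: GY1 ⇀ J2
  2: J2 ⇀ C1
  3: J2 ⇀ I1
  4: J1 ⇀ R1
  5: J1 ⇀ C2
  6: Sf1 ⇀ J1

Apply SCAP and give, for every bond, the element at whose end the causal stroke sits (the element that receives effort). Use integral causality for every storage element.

b0 stroke→GY1
b1 stroke→GY1
b2 stroke→J2
b3 stroke→I1
b4 stroke→R1
b5 stroke→J1
b6 stroke→Sf1

#6 stroke at Sf1  (Sf1: flow source, stroke at near end)
#2 stroke at J2  (C1: C, integral causality)
#1 stroke at GY1  (J2: bond 2 brought effort, rest push out)
#3 stroke at I1  (J2 effort already set via bond 2)
#0 stroke at GY1  (GY GY1: same side as bond 1)
#5 stroke at J1  (C2 outputs effort q/C2)
#4 stroke at R1  (J1 effort already set via bond 5)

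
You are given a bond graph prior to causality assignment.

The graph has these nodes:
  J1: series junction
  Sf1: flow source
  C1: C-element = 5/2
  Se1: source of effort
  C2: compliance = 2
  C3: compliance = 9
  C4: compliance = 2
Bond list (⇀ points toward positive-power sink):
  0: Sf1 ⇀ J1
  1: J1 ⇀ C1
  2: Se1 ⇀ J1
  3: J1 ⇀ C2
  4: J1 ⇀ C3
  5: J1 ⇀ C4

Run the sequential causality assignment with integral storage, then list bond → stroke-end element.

β0 →Sf1  (Sf1 fixes flow; stroke at Sf1)
β2 →J1  (Se1 fixes effort; stroke away)
β1 →J1  (J1: bond 0 brought flow, rest push out)
β3 →J1  (1-jn J1 has f-setter on 0)
β4 →J1  (J1: bond 0 brought flow, rest push out)
β5 →J1  (J1 flow already set via bond 0)

b0 stroke→Sf1
b1 stroke→J1
b2 stroke→J1
b3 stroke→J1
b4 stroke→J1
b5 stroke→J1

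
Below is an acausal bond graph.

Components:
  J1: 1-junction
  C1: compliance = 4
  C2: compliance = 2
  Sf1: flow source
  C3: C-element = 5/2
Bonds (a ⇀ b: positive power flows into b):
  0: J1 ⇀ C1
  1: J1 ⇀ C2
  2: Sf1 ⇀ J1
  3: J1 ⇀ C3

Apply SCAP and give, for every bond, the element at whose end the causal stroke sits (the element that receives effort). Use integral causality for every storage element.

bond 0 stroke→J1
bond 1 stroke→J1
bond 2 stroke→Sf1
bond 3 stroke→J1

b2 stroke at Sf1  (Sf1: flow source, stroke at near end)
b0 stroke at J1  (J1: bond 2 brought flow, rest push out)
b1 stroke at J1  (common-f at J1 fixed by 2)
b3 stroke at J1  (J1: bond 2 brought flow, rest push out)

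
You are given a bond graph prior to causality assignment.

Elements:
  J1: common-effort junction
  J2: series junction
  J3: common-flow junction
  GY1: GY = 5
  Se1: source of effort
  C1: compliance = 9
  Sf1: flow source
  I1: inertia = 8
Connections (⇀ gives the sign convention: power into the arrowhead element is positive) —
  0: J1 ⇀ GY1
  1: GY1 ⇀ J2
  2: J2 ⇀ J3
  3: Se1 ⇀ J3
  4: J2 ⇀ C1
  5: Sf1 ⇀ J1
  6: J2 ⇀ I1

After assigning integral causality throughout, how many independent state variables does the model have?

2  (C1, I1 all integral)

#3 →J3  (source Se1 imposes e)
#5 →Sf1  (Sf1 (Sf) sets flow on bond)
#0 →J1  (J1 needs exactly one e-in)
#2 →J2  (only one flow-in slot at J3)
#1 →J2  (GY GY1: same side as bond 0)
#4 →J2  (C1: C, integral causality)
#6 →I1  (only one flow-in slot at J2)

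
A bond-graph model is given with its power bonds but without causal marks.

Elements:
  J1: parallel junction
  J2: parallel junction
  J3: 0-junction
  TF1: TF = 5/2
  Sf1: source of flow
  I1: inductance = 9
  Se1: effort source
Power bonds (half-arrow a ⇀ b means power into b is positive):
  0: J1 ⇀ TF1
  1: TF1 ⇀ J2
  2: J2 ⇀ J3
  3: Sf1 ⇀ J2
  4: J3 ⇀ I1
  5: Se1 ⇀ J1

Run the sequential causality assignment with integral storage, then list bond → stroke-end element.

bond 0 stroke at TF1
bond 1 stroke at J2
bond 2 stroke at J3
bond 3 stroke at Sf1
bond 4 stroke at I1
bond 5 stroke at J1

bond 3 →Sf1  (Sf1 fixes flow; stroke at Sf1)
bond 5 →J1  (Se1: effort source, stroke at far end)
bond 0 →TF1  (J1: bond 5 brought effort, rest push out)
bond 1 →J2  (TF1: transformer flips bond 0)
bond 2 →J3  (common-e at J2 fixed by 1)
bond 4 →I1  (0-jn J3 has e-setter on 2)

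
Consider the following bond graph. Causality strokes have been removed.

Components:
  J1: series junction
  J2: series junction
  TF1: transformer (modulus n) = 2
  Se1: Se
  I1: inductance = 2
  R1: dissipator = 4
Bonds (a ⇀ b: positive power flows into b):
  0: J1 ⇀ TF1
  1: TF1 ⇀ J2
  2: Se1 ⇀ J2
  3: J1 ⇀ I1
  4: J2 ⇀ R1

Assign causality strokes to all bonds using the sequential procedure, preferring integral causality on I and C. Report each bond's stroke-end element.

β0 →J1
β1 →TF1
β2 →J2
β3 →I1
β4 →J2

b2 stroke at J2  (Se1 (Se) sets effort on bond)
b3 stroke at I1  (I1 integral (f out))
b0 stroke at J1  (J1: bond 3 brought flow, rest push out)
b1 stroke at TF1  (through TF1, causality passes straight; one stroke at TF1)
b4 stroke at J2  (J2: bond 1 brought flow, rest push out)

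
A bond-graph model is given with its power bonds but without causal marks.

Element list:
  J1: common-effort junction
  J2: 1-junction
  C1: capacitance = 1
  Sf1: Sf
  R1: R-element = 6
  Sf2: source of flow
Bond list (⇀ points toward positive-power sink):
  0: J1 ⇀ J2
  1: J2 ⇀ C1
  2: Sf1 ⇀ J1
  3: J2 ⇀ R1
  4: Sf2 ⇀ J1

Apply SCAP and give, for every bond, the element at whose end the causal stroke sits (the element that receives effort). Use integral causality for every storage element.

b2 stroke at Sf1  (source Sf1 imposes f)
b4 stroke at Sf2  (Sf2 (Sf) sets flow on bond)
b0 stroke at J1  (only one effort-in slot at J1)
b1 stroke at J2  (J2: bond 0 brought flow, rest push out)
b3 stroke at J2  (J2: bond 0 brought flow, rest push out)

bond 0 →J1
bond 1 →J2
bond 2 →Sf1
bond 3 →J2
bond 4 →Sf2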